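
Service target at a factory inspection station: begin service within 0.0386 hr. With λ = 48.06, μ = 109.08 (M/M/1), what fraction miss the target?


ρ = 48.06/109.08 = 0.4406
P(Wq > t) = ρ·e^{−(μ−λ)t} = 0.4406·e^{−2.3554}
= 0.4406·0.094858 = 0.041794

Final: 0.041794


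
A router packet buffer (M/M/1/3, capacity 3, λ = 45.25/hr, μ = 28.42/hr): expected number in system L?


ρ = 45.25/28.42 = 1.5922
L = ρ[1 − (K+1)ρ^K + Kρ^(K+1)] / [(1−ρ)(1−ρ^(K+1))]
Numerator: 1.5922·(1 − 4·4.036301 + 3·6.426552) = 6.582829
Denominator: (-0.5922)·(-5.426552) = 3.213542
L = 6.582829/3.213542 = 2.0485

Final: 2.0485


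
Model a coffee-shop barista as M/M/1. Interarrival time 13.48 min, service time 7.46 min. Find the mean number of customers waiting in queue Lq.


λ = 60/13.48 = 4.4510 /hr
μ = 60/7.46 = 8.0429 /hr
ρ = λ/μ = 4.4510/8.0429 = 0.5534
Lq = ρ²/(1−ρ) = 0.3063/0.4466 = 0.6858

Final: 0.6858


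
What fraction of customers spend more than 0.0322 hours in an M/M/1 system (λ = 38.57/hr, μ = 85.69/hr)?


W ~ Exponential(μ−λ) for M/M/1.
μ − λ = 85.69 − 38.57 = 47.1200
P(W > t) = e^{−(μ−λ)t} = e^{−1.5173} = 0.219311

Final: 0.219311


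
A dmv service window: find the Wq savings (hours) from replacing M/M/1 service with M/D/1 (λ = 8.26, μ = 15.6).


ρ = 8.26/15.6 = 0.5295
Wq(M/M/1) = ρ/(μ−λ) = 0.5295/7.34 = 0.07214 hr
Wq(M/D/1) = ρ/(2(μ−λ)) = 0.03607 hr
Savings = 0.07214 − 0.03607 = 0.03607 hr

Final: 0.03607 hr


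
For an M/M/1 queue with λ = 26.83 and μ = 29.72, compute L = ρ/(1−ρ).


ρ = λ/μ = 26.83/29.72 = 0.9028
L = ρ/(1−ρ) = 0.9028/(1 − 0.9028) = 0.9028/0.09724 = 9.2837

Final: 9.2837


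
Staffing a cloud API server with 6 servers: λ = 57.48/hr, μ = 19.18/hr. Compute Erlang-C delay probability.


a = λ/μ = 2.9969; ρ = a/6 = 0.4995
P₀ = 0.049118 (from M/M/c formula)
C(c,a) = [a^c/(c!(1−ρ))]·P₀ = [724.45087/(720·0.5005)]·0.049118
= 2.01027·0.049118 = 0.098740

Final: 0.098740


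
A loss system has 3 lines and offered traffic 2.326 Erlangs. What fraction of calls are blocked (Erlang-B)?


B(c,a) = (a^c/c!) / Σ_{k=0}^{c} a^k/k!
a^3/3! = 2.097384
Σ terms (k=0..3): 1.00000 + 2.32600 + 2.70514 + 2.09738 = 8.128522
B = 2.097384/8.128522 = 0.258028

Final: 0.258028


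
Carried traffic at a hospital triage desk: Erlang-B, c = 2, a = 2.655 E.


B(2,2.655) = 0.490913 (Erlang-B)
Carried load = a(1 − B) = 2.655·(1 − 0.490913) = 2.655·0.509087 = 1.3516 E

Final: 1.3516 Erlangs


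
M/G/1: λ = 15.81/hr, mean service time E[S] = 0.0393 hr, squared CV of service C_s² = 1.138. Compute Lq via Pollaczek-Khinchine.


ρ = λ·E[S] = 15.81·0.0393 = 0.6213
Lq = ρ²(1+C_s²)/(2(1−ρ)) = 0.3861·(1+1.138)/(2·0.3787)
= 0.3861·2.1380/0.7573 = 1.08986

Final: 1.08986


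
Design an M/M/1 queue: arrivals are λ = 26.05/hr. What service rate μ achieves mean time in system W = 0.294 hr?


W = 1/(μ−λ) ⇒ μ − λ = 1/W = 1/0.294 = 3.4014
μ = λ + 1/W = 26.05 + 3.4014 = 29.4514 per hr

Final: 29.4514 /hr


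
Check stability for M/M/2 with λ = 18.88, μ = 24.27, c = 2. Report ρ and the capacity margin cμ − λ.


Total capacity cμ = 2·24.27 = 48.54/hr
ρ = λ/(cμ) = 18.88/48.54 = 0.3890
Stable ⇔ ρ < 1: YES
Spare capacity = cμ − λ = 48.54 − 18.88 = 29.66/hr

Final: ρ = 0.3890; stable; margin = 29.66/hr


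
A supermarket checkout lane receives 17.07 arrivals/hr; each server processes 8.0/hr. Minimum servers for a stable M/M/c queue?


Stability requires cμ > λ ⇔ c > λ/μ.
λ/μ = 17.07/8.0 = 2.1338
Minimum integer c = ⌊2.1338⌋ + 1 = 3
Check: 3·8.0 = 24.00 > 17.07, while 2·8.0 = 16.00 ≤ 17.07

Final: 3 servers


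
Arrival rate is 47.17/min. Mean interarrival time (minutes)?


Mean interarrival time = 1/λ = 1/47.17 minute = 0.02120 minute
In minutes: 0.02120 × 1 = 0.02120 min

Final: 0.02120 min


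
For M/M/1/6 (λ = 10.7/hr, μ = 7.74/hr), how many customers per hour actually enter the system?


ρ = 1.3824; P_K = (1−ρ)ρ^6/(1−ρ^7) = 0.308619
λ_eff = λ(1 − P_K) = 10.7·(1 − 0.308619) = 10.7·0.691381 = 7.3978 /hr

Final: 7.3978 /hr


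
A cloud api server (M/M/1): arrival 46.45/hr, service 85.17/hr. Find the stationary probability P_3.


ρ = 46.45/85.17 = 0.5454
P_n = (1−ρ)·ρ^n = (1 − 0.5454)·0.5454^3 = 0.4546·0.162217 = 0.073747

Final: 0.073747


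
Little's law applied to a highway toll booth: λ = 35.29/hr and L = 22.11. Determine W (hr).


W = L/λ = 22.11/35.29 = 0.6265 hr

Final: 0.6265 hr


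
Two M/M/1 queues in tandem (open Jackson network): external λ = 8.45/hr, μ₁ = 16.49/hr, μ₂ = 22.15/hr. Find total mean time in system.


Each node sees arrival rate λ = 8.45/hr (tandem ⇒ throughput preserved).
W₁ = 1/(μ₁−λ) = 1/(16.49−8.45) = 0.12438 hr
W₂ = 1/(μ₂−λ) = 1/(22.15−8.45) = 0.07299 hr
W_total = W₁ + W₂ = 0.12438 + 0.07299 = 0.19737 hr

Final: 0.19737 hr


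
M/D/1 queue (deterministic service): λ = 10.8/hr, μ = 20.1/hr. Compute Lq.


ρ = 10.8/20.1 = 0.5373
M/D/1: Lq = ρ²/(2(1−ρ)) = 0.2887/(2·0.4627) = 0.31199

Final: 0.31199


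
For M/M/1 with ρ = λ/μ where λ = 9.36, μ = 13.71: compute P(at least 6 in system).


ρ = 9.36/13.71 = 0.6827
P(N ≥ n) = ρ^n = 0.6827^6 = 0.101258

Final: 0.101258


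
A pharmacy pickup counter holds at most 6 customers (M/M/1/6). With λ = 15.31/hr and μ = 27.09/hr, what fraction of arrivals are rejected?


ρ = λ/μ = 15.31/27.09 = 0.5652
P_K = (1−ρ)ρ^K/(1−ρ^(K+1)) = (0.4348·0.032583)/(1 − 0.018415)
= 0.014169/0.981585 = 0.014435

Final: 0.014435


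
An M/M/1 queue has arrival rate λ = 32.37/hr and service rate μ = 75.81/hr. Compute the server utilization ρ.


ρ = λ/μ = 32.37/75.81 = 0.4270

Final: 0.4270


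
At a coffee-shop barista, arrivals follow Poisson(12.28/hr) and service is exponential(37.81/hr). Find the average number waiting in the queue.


ρ = 12.28/37.81 = 0.3248
Lq = ρ²/(1−ρ) = 0.1055/0.6752 = 0.1562

Final: 0.1562


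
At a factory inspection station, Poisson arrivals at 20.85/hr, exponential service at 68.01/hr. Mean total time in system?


W = 1/(μ−λ) = 1/(68.01 − 20.85) = 1/47.16 = 0.02120 hr

Final: 0.02120 hr


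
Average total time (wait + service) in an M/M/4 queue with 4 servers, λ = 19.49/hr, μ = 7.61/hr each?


a = 2.5611; ρ = 0.6403; P₀ = 0.068381
Lq = P₀·a^c·ρ/(c!(1−ρ)²) = 0.60654
Wq = Lq/λ = 0.60654/19.49 = 0.03112 hr
W = Wq + 1/μ = 0.03112 + 0.13141 = 0.16253 hr

Final: 0.16253 hr


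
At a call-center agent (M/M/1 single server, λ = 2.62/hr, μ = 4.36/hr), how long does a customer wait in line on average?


ρ = 2.62/4.36 = 0.6009
Wq = ρ/(μ−λ) = 0.6009/(4.36 − 2.62) = 0.6009/1.74 = 0.3454 hr

Final: 0.3454 hr


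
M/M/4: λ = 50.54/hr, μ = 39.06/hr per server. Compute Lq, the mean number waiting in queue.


a = λ/μ = 1.2939; ρ = a/4 = 0.3235
P₀ = 0.272875
Lq = P₀·a^c·ρ / (c!·(1−ρ)²) = 0.272875·2.80293·0.3235/(24·0.45768)
= 0.02252

Final: 0.02252


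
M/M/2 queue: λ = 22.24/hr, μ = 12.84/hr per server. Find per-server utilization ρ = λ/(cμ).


ρ = λ/(cμ) = 22.24/(2·12.84) = 22.24/25.68 = 0.8660

Final: 0.8660


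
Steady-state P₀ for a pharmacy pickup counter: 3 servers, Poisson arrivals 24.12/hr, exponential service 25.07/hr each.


a = λ/μ = 24.12/25.07 = 0.9621; ρ = a/c = 0.3207
Σ_{k=0}^{2} a^k/k! (terms k=0..2) = 1.00000 + 0.96211 + 0.46282 = 2.42493
Tail: a^3/(3!(1−ρ)) = 0.89057/(6·0.6793) = 0.21850
P₀ = 1/(2.42493 + 0.21850) = 1/2.64343 = 0.378296

Final: 0.378296


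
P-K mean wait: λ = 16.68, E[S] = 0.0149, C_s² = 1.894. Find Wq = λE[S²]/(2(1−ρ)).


ρ = λ·E[S] = 16.68·0.0149 = 0.2485
E[S²] = E[S]²(1+C_s²) = 0.0149²·(1+1.894) = 0.0006425
Wq = λ·E[S²]/(2(1−ρ)) = 16.68·0.0006425/(2·0.7515) = 0.007131 hr

Final: 0.007131 hr


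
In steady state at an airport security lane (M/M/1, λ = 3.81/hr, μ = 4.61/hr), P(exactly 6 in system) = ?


ρ = 3.81/4.61 = 0.8265
P_n = (1−ρ)·ρ^n = (1 − 0.8265)·0.8265^6 = 0.1735·0.318672 = 0.055301

Final: 0.055301


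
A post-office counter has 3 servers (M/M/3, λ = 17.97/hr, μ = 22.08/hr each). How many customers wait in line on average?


a = λ/μ = 0.8139; ρ = a/3 = 0.2713
P₀ = 0.440852
Lq = P₀·a^c·ρ / (c!·(1−ρ)²) = 0.440852·0.53907·0.2713/(6·0.53102)
= 0.02023

Final: 0.02023


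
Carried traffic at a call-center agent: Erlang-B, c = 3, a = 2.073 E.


B(3,2.073) = 0.221390 (Erlang-B)
Carried load = a(1 − B) = 2.073·(1 − 0.221390) = 2.073·0.778610 = 1.6141 E

Final: 1.6141 Erlangs


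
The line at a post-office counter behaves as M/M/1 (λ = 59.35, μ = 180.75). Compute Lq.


ρ = 59.35/180.75 = 0.3284
Lq = ρ²/(1−ρ) = 0.1078/0.6716 = 0.1605

Final: 0.1605


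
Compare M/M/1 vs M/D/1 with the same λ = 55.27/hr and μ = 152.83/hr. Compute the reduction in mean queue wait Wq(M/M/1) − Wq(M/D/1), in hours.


ρ = 55.27/152.83 = 0.3616
Wq(M/M/1) = ρ/(μ−λ) = 0.3616/97.56 = 0.003707 hr
Wq(M/D/1) = ρ/(2(μ−λ)) = 0.001853 hr
Savings = 0.003707 − 0.001853 = 0.001853 hr

Final: 0.001853 hr


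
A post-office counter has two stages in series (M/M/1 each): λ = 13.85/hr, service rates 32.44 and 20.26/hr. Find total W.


Each node sees arrival rate λ = 13.85/hr (tandem ⇒ throughput preserved).
W₁ = 1/(μ₁−λ) = 1/(32.44−13.85) = 0.05379 hr
W₂ = 1/(μ₂−λ) = 1/(20.26−13.85) = 0.15601 hr
W_total = W₁ + W₂ = 0.05379 + 0.15601 = 0.20980 hr

Final: 0.20980 hr


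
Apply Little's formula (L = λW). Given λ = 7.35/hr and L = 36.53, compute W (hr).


W = L/λ = 36.53/7.35 = 4.9701 hr

Final: 4.9701 hr


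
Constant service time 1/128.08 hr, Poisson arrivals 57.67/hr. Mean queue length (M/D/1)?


ρ = 57.67/128.08 = 0.4503
M/D/1: Lq = ρ²/(2(1−ρ)) = 0.2027/(2·0.5497) = 0.18440

Final: 0.18440


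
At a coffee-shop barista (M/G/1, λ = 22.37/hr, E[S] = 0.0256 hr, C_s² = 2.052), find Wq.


ρ = λ·E[S] = 22.37·0.0256 = 0.5727
E[S²] = E[S]²(1+C_s²) = 0.0256²·(1+2.052) = 0.002000
Wq = λ·E[S²]/(2(1−ρ)) = 22.37·0.002000/(2·0.4273) = 0.05235 hr

Final: 0.05235 hr


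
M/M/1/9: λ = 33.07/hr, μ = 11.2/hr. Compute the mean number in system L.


ρ = 33.07/11.2 = 2.9527
L = ρ[1 − (K+1)ρ^K + Kρ^(K+1)] / [(1−ρ)(1−ρ^(K+1))]
Numerator: 2.9527·(1 − 10·17058.685018 + 9·50368.813709) = 834821.067752
Denominator: (-1.9527)·(-50367.813709) = 98352.150520
L = 834821.067752/98352.150520 = 8.4881

Final: 8.4881


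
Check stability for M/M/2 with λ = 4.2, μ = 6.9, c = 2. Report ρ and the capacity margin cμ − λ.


Total capacity cμ = 2·6.9 = 13.80/hr
ρ = λ/(cμ) = 4.2/13.80 = 0.3043
Stable ⇔ ρ < 1: YES
Spare capacity = cμ − λ = 13.80 − 4.2 = 9.60/hr

Final: ρ = 0.3043; stable; margin = 9.60/hr


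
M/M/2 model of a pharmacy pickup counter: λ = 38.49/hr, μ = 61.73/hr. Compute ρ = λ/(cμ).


ρ = λ/(cμ) = 38.49/(2·61.73) = 38.49/123.46 = 0.3118

Final: 0.3118


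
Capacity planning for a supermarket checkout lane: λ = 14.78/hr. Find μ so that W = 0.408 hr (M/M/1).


W = 1/(μ−λ) ⇒ μ − λ = 1/W = 1/0.408 = 2.4510
μ = λ + 1/W = 14.78 + 2.4510 = 17.2310 per hr

Final: 17.2310 /hr


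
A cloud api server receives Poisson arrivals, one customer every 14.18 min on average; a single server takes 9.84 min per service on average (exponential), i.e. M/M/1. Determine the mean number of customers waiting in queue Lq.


λ = 60/14.18 = 4.2313 /hr
μ = 60/9.84 = 6.0976 /hr
ρ = λ/μ = 4.2313/6.0976 = 0.6939
Lq = ρ²/(1−ρ) = 0.4815/0.3061 = 1.5733

Final: 1.5733


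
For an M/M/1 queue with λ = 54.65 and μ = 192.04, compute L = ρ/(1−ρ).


ρ = λ/μ = 54.65/192.04 = 0.2846
L = ρ/(1−ρ) = 0.2846/(1 − 0.2846) = 0.2846/0.7154 = 0.3978

Final: 0.3978


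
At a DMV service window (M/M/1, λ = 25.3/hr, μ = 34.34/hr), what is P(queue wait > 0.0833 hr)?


ρ = 25.3/34.34 = 0.7368
P(Wq > t) = ρ·e^{−(μ−λ)t} = 0.7368·e^{−0.7530}
= 0.7368·0.470937 = 0.346963

Final: 0.346963


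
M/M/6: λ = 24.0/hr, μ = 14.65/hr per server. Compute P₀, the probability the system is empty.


a = λ/μ = 24.0/14.65 = 1.6382; ρ = a/c = 0.2730
Σ_{k=0}^{5} a^k/k! (terms k=0..5) = 1.00000 + 1.63823 + 1.34189 + 0.73277 + 0.30011 + 0.09833 = 5.11133
Tail: a^6/(6!(1−ρ)) = 19.33044/(720·0.7270) = 0.03693
P₀ = 1/(5.11133 + 0.03693) = 1/5.14826 = 0.194240

Final: 0.194240


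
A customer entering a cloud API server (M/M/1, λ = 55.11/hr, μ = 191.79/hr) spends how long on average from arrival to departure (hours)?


W = 1/(μ−λ) = 1/(191.79 − 55.11) = 1/136.68 = 0.007316 hr

Final: 0.007316 hr


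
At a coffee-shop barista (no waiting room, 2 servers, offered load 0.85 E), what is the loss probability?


B(c,a) = (a^c/c!) / Σ_{k=0}^{c} a^k/k!
a^2/2! = 0.361250
Σ terms (k=0..2): 1.00000 + 0.85000 + 0.36125 = 2.211250
B = 0.361250/2.211250 = 0.163369

Final: 0.163369


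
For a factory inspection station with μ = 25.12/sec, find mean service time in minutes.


Mean service time = 1/μ = 1/25.12 second = 0.03981 second
In minutes: 0.03981 × 0.0166667 = 0.0006635 min

Final: 0.0006635 min


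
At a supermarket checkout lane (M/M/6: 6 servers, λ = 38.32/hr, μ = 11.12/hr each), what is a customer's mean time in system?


a = 3.4460; ρ = 0.5743; P₀ = 0.030681
Lq = P₀·a^c·ρ/(c!(1−ρ)²) = 0.22620
Wq = Lq/λ = 0.22620/38.32 = 0.005903 hr
W = Wq + 1/μ = 0.005903 + 0.08993 = 0.09583 hr

Final: 0.09583 hr


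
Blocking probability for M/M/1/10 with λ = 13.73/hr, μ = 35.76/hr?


ρ = λ/μ = 13.73/35.76 = 0.3839
P_K = (1−ρ)ρ^K/(1−ρ^(K+1)) = (0.6161·0.00006962)/(1 − 0.00002673)
= 0.00004289/0.999973 = 0.00004289

Final: 0.00004289


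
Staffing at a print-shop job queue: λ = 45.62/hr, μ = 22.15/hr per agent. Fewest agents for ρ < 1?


Stability requires cμ > λ ⇔ c > λ/μ.
λ/μ = 45.62/22.15 = 2.0596
Minimum integer c = ⌊2.0596⌋ + 1 = 3
Check: 3·22.15 = 66.45 > 45.62, while 2·22.15 = 44.30 ≤ 45.62

Final: 3 servers


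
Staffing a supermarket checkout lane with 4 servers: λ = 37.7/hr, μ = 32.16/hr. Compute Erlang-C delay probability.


a = λ/μ = 1.1723; ρ = a/4 = 0.2931
P₀ = 0.308722 (from M/M/c formula)
C(c,a) = [a^c/(c!(1−ρ))]·P₀ = [1.88843/(24·0.7069)]·0.308722
= 0.11130·0.308722 = 0.034362

Final: 0.034362


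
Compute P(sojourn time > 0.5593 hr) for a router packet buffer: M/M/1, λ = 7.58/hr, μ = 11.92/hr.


W ~ Exponential(μ−λ) for M/M/1.
μ − λ = 11.92 − 7.58 = 4.3400
P(W > t) = e^{−(μ−λ)t} = e^{−2.4274} = 0.088269

Final: 0.088269


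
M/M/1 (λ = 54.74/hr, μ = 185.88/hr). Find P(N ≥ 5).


ρ = 54.74/185.88 = 0.2945
P(N ≥ n) = ρ^n = 0.2945^5 = 0.002215

Final: 0.002215


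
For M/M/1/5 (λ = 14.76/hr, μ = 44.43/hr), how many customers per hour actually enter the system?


ρ = 0.3322; P_K = (1−ρ)ρ^5/(1−ρ^6) = 0.002706
λ_eff = λ(1 − P_K) = 14.76·(1 − 0.002706) = 14.76·0.997294 = 14.7201 /hr

Final: 14.7201 /hr


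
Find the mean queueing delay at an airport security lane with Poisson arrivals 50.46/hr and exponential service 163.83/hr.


ρ = 50.46/163.83 = 0.3080
Wq = ρ/(μ−λ) = 0.3080/(163.83 − 50.46) = 0.3080/113.37 = 0.002717 hr

Final: 0.002717 hr


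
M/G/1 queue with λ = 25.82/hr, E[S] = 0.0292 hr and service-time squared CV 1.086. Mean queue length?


ρ = λ·E[S] = 25.82·0.0292 = 0.7539
Lq = ρ²(1+C_s²)/(2(1−ρ)) = 0.5684·(1+1.086)/(2·0.2461)
= 0.5684·2.0860/0.4921 = 2.40951

Final: 2.40951


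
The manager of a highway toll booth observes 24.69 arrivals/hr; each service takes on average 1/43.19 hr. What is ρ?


ρ = λ/μ = 24.69/43.19 = 0.5717

Final: 0.5717


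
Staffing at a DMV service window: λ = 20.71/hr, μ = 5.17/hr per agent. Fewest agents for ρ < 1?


Stability requires cμ > λ ⇔ c > λ/μ.
λ/μ = 20.71/5.17 = 4.0058
Minimum integer c = ⌊4.0058⌋ + 1 = 5
Check: 5·5.17 = 25.85 > 20.71, while 4·5.17 = 20.68 ≤ 20.71

Final: 5 servers


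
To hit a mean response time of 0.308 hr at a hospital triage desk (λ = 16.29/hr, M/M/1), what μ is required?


W = 1/(μ−λ) ⇒ μ − λ = 1/W = 1/0.308 = 3.2468
μ = λ + 1/W = 16.29 + 3.2468 = 19.5368 per hr

Final: 19.5368 /hr


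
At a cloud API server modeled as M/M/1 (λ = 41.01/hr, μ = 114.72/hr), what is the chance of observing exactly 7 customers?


ρ = 41.01/114.72 = 0.3575
P_n = (1−ρ)·ρ^n = (1 − 0.3575)·0.3575^7 = 0.6425·0.0007460 = 0.0004793

Final: 0.0004793


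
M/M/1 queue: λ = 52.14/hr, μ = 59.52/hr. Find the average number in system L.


ρ = λ/μ = 52.14/59.52 = 0.8760
L = ρ/(1−ρ) = 0.8760/(1 − 0.8760) = 0.8760/0.1240 = 7.0650

Final: 7.0650


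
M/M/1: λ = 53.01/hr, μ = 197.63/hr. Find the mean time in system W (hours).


W = 1/(μ−λ) = 1/(197.63 − 53.01) = 1/144.62 = 0.006915 hr

Final: 0.006915 hr


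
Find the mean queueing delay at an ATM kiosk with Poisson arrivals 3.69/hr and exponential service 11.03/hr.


ρ = 3.69/11.03 = 0.3345
Wq = ρ/(μ−λ) = 0.3345/(11.03 − 3.69) = 0.3345/7.34 = 0.04558 hr

Final: 0.04558 hr


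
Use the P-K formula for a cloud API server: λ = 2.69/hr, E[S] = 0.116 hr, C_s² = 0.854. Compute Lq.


ρ = λ·E[S] = 2.69·0.116 = 0.3120
Lq = ρ²(1+C_s²)/(2(1−ρ)) = 0.09737·(1+0.854)/(2·0.6880)
= 0.09737·1.8540/1.3759 = 0.13120

Final: 0.13120


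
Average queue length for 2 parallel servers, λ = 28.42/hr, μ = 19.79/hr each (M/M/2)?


a = λ/μ = 1.4361; ρ = a/2 = 0.7180
P₀ = 0.164118
Lq = P₀·a^c·ρ / (c!·(1−ρ)²) = 0.164118·2.06232·0.7180/(2·0.07950)
= 1.52846

Final: 1.52846


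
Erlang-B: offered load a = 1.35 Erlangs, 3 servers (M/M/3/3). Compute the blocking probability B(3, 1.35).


B(c,a) = (a^c/c!) / Σ_{k=0}^{c} a^k/k!
a^3/3! = 0.410063
Σ terms (k=0..3): 1.00000 + 1.35000 + 0.91125 + 0.41006 = 3.671313
B = 0.410063/3.671313 = 0.111694

Final: 0.111694


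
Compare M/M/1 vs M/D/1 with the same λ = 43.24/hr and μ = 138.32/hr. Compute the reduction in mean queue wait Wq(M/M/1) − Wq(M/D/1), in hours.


ρ = 43.24/138.32 = 0.3126
Wq(M/M/1) = ρ/(μ−λ) = 0.3126/95.08 = 0.003288 hr
Wq(M/D/1) = ρ/(2(μ−λ)) = 0.001644 hr
Savings = 0.003288 − 0.001644 = 0.001644 hr

Final: 0.001644 hr


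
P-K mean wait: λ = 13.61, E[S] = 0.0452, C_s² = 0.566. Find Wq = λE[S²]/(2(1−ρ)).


ρ = λ·E[S] = 13.61·0.0452 = 0.6152
E[S²] = E[S]²(1+C_s²) = 0.0452²·(1+0.566) = 0.003199
Wq = λ·E[S²]/(2(1−ρ)) = 13.61·0.003199/(2·0.3848) = 0.05658 hr

Final: 0.05658 hr


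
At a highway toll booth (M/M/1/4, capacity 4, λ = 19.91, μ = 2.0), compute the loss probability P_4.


ρ = λ/μ = 19.91/2.0 = 9.9550
P_K = (1−ρ)ρ^K/(1−ρ^(K+1)) = (-8.9550·9821.211359)/(1 − 97770.159080)
= -87948.947721/-97769.159080 = 0.899557

Final: 0.899557


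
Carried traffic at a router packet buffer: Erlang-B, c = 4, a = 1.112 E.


B(4,1.112) = 0.021074 (Erlang-B)
Carried load = a(1 − B) = 1.112·(1 − 0.021074) = 1.112·0.978926 = 1.0886 E

Final: 1.0886 Erlangs


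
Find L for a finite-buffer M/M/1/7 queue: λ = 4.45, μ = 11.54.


ρ = 4.45/11.54 = 0.3856
L = ρ[1 − (K+1)ρ^K + Kρ^(K+1)] / [(1−ρ)(1−ρ^(K+1))]
Numerator: 0.3856·(1 − 8·0.001268 + 7·0.0004889) = 0.383024
Denominator: (0.6144)·(0.999511) = 0.614084
L = 0.383024/0.614084 = 0.6237

Final: 0.6237


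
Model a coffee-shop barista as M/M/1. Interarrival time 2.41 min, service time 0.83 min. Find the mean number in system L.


λ = 60/2.41 = 24.8963 /hr
μ = 60/0.83 = 72.2892 /hr
ρ = λ/μ = 24.8963/72.2892 = 0.3444
L = ρ/(1−ρ) = 0.3444/0.6556 = 0.5253

Final: 0.5253


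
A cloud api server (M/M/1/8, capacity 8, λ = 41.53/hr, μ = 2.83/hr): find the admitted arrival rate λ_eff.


ρ = 14.6749; P_K = (1−ρ)ρ^8/(1−ρ^9) = 0.931856
λ_eff = λ(1 − P_K) = 41.53·(1 − 0.931856) = 41.53·0.068144 = 2.8300 /hr

Final: 2.8300 /hr


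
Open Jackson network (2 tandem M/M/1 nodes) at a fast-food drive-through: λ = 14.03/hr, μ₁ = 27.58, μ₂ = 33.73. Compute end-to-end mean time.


Each node sees arrival rate λ = 14.03/hr (tandem ⇒ throughput preserved).
W₁ = 1/(μ₁−λ) = 1/(27.58−14.03) = 0.07380 hr
W₂ = 1/(μ₂−λ) = 1/(33.73−14.03) = 0.05076 hr
W_total = W₁ + W₂ = 0.07380 + 0.05076 = 0.12456 hr

Final: 0.12456 hr


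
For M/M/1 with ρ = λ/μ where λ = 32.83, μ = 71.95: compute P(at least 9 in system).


ρ = 32.83/71.95 = 0.4563
P(N ≥ n) = ρ^n = 0.4563^9 = 0.0008574

Final: 0.0008574


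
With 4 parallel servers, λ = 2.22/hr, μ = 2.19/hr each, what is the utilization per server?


ρ = λ/(cμ) = 2.22/(4·2.19) = 2.22/8.76 = 0.2534

Final: 0.2534


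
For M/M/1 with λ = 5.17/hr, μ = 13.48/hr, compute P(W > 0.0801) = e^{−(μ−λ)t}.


W ~ Exponential(μ−λ) for M/M/1.
μ − λ = 13.48 − 5.17 = 8.3100
P(W > t) = e^{−(μ−λ)t} = e^{−0.6656} = 0.513949

Final: 0.513949


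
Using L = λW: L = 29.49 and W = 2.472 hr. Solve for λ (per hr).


λ = L/W = 29.49/2.472 = 11.9296 /hr

Final: 11.9296 /hr


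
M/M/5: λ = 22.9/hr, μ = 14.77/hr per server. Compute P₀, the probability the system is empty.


a = λ/μ = 22.9/14.77 = 1.5504; ρ = a/c = 0.3101
Σ_{k=0}^{4} a^k/k! (terms k=0..4) = 1.00000 + 1.55044 + 1.20193 + 0.62117 + 0.24077 = 4.61432
Tail: a^5/(5!(1−ρ)) = 8.95932/(120·0.6899) = 0.10822
P₀ = 1/(4.61432 + 0.10822) = 1/4.72254 = 0.211751

Final: 0.211751


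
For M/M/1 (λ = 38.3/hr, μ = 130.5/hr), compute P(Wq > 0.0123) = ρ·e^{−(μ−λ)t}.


ρ = 38.3/130.5 = 0.2935
P(Wq > t) = ρ·e^{−(μ−λ)t} = 0.2935·e^{−1.1341}
= 0.2935·0.321724 = 0.094422

Final: 0.094422


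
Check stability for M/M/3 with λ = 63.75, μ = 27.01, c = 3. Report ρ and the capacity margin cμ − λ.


Total capacity cμ = 3·27.01 = 81.03/hr
ρ = λ/(cμ) = 63.75/81.03 = 0.7867
Stable ⇔ ρ < 1: YES
Spare capacity = cμ − λ = 81.03 − 63.75 = 17.28/hr

Final: ρ = 0.7867; stable; margin = 17.28/hr


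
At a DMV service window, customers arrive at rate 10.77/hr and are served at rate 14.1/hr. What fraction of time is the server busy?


ρ = λ/μ = 10.77/14.1 = 0.7638

Final: 0.7638


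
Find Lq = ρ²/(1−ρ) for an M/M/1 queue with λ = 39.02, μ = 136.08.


ρ = 39.02/136.08 = 0.2867
Lq = ρ²/(1−ρ) = 0.08222/0.7133 = 0.1153

Final: 0.1153


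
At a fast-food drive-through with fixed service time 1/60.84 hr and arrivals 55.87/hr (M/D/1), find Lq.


ρ = 55.87/60.84 = 0.9183
M/D/1: Lq = ρ²/(2(1−ρ)) = 0.8433/(2·0.08169) = 5.16157

Final: 5.16157


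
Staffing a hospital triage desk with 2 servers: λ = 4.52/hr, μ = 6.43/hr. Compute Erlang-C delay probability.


a = λ/μ = 0.7030; ρ = a/2 = 0.3515
P₀ = 0.479862 (from M/M/c formula)
C(c,a) = [a^c/(c!(1−ρ))]·P₀ = [0.49415/(2·0.6485)]·0.479862
= 0.38098·0.479862 = 0.182817

Final: 0.182817


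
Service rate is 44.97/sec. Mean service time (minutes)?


Mean service time = 1/μ = 1/44.97 second = 0.02224 second
In minutes: 0.02224 × 0.0166667 = 0.0003706 min

Final: 0.0003706 min


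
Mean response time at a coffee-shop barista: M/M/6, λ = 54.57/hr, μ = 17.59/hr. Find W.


a = 3.1023; ρ = 0.5171; P₀ = 0.044035
Lq = P₀·a^c·ρ/(c!(1−ρ)²) = 0.12088
Wq = Lq/λ = 0.12088/54.57 = 0.002215 hr
W = Wq + 1/μ = 0.002215 + 0.05685 = 0.05907 hr

Final: 0.05907 hr


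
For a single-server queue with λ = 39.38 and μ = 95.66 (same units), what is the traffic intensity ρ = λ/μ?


ρ = λ/μ = 39.38/95.66 = 0.4117

Final: 0.4117


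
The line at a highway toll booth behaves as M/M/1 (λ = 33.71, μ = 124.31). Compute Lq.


ρ = 33.71/124.31 = 0.2712
Lq = ρ²/(1−ρ) = 0.07354/0.7288 = 0.1009

Final: 0.1009


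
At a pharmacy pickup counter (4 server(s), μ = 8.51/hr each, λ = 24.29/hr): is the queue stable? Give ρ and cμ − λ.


Total capacity cμ = 4·8.51 = 34.04/hr
ρ = λ/(cμ) = 24.29/34.04 = 0.7136
Stable ⇔ ρ < 1: YES
Spare capacity = cμ − λ = 34.04 − 24.29 = 9.75/hr

Final: ρ = 0.7136; stable; margin = 9.75/hr


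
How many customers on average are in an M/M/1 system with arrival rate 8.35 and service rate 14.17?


ρ = λ/μ = 8.35/14.17 = 0.5893
L = ρ/(1−ρ) = 0.5893/(1 − 0.5893) = 0.5893/0.4107 = 1.4347

Final: 1.4347


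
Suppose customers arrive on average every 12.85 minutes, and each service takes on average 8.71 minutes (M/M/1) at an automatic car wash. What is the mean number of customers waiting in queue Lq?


λ = 60/12.85 = 4.6693 /hr
μ = 60/8.71 = 6.8886 /hr
ρ = λ/μ = 4.6693/6.8886 = 0.6778
Lq = ρ²/(1−ρ) = 0.4594/0.3222 = 1.4260

Final: 1.4260


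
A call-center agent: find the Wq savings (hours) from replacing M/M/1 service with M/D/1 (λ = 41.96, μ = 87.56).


ρ = 41.96/87.56 = 0.4792
Wq(M/M/1) = ρ/(μ−λ) = 0.4792/45.60 = 0.01051 hr
Wq(M/D/1) = ρ/(2(μ−λ)) = 0.005255 hr
Savings = 0.01051 − 0.005255 = 0.005255 hr

Final: 0.005255 hr


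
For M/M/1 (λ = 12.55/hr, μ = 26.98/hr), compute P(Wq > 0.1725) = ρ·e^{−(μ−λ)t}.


ρ = 12.55/26.98 = 0.4652
P(Wq > t) = ρ·e^{−(μ−λ)t} = 0.4652·e^{−2.4892}
= 0.4652·0.082978 = 0.038598

Final: 0.038598


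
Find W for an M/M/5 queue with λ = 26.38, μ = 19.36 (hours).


a = 1.3626; ρ = 0.2725; P₀ = 0.255751
Lq = P₀·a^c·ρ/(c!(1−ρ)²) = 0.005155
Wq = Lq/λ = 0.005155/26.38 = 0.0001954 hr
W = Wq + 1/μ = 0.0001954 + 0.05165 = 0.05185 hr

Final: 0.05185 hr


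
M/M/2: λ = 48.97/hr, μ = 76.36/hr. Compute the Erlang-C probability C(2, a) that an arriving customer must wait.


a = λ/μ = 0.6413; ρ = a/2 = 0.3207
P₀ = 0.514403 (from M/M/c formula)
C(c,a) = [a^c/(c!(1−ρ))]·P₀ = [0.41127/(2·0.6793)]·0.514403
= 0.30270·0.514403 = 0.155708

Final: 0.155708


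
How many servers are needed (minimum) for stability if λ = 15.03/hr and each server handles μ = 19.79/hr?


Stability requires cμ > λ ⇔ c > λ/μ.
λ/μ = 15.03/19.79 = 0.7595
Minimum integer c = ⌊0.7595⌋ + 1 = 1
Check: 1·19.79 = 19.79 > 15.03, while 0·19.79 = 0.00 ≤ 15.03

Final: 1 servers


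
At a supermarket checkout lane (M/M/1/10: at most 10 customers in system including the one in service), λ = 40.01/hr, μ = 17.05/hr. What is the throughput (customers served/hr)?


ρ = 2.3466; P_K = (1−ρ)ρ^10/(1−ρ^11) = 0.573905
λ_eff = λ(1 − P_K) = 40.01·(1 − 0.573905) = 40.01·0.426095 = 17.0481 /hr

Final: 17.0481 /hr


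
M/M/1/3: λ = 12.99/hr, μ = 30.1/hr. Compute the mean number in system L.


ρ = 12.99/30.1 = 0.4316
L = ρ[1 − (K+1)ρ^K + Kρ^(K+1)] / [(1−ρ)(1−ρ^(K+1))]
Numerator: 0.4316·(1 − 4·0.080376 + 3·0.034687) = 0.337721
Denominator: (0.5684)·(0.965313) = 0.548721
L = 0.337721/0.548721 = 0.6155

Final: 0.6155


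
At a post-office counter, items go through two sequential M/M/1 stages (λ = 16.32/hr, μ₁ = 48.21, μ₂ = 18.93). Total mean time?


Each node sees arrival rate λ = 16.32/hr (tandem ⇒ throughput preserved).
W₁ = 1/(μ₁−λ) = 1/(48.21−16.32) = 0.03136 hr
W₂ = 1/(μ₂−λ) = 1/(18.93−16.32) = 0.38314 hr
W_total = W₁ + W₂ = 0.03136 + 0.38314 = 0.41450 hr

Final: 0.41450 hr


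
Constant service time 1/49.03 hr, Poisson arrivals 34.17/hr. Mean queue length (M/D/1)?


ρ = 34.17/49.03 = 0.6969
M/D/1: Lq = ρ²/(2(1−ρ)) = 0.4857/(2·0.3031) = 0.80127

Final: 0.80127


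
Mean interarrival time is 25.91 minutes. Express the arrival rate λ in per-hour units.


λ = 1/(interarrival time) in consistent units.
1 hour = 60 min, so λ = 60/25.91 = 2.3157 per hour

Final: 2.3157 /hr


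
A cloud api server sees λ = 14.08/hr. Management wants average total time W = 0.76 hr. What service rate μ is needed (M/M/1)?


W = 1/(μ−λ) ⇒ μ − λ = 1/W = 1/0.76 = 1.3158
μ = λ + 1/W = 14.08 + 1.3158 = 15.3958 per hr

Final: 15.3958 /hr


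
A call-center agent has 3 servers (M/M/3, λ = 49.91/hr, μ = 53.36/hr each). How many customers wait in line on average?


a = λ/μ = 0.9353; ρ = a/3 = 0.3118
P₀ = 0.388961
Lq = P₀·a^c·ρ / (c!·(1−ρ)²) = 0.388961·0.81831·0.3118/(6·0.47364)
= 0.03492

Final: 0.03492


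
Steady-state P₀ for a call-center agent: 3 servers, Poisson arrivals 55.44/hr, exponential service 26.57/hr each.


a = λ/μ = 55.44/26.57 = 2.0866; ρ = a/c = 0.6955
Σ_{k=0}^{2} a^k/k! (terms k=0..2) = 1.00000 + 2.08656 + 2.17687 = 5.26344
Tail: a^3/(3!(1−ρ)) = 9.08437/(6·0.3045) = 4.97264
P₀ = 1/(5.26344 + 4.97264) = 1/10.23608 = 0.097694

Final: 0.097694


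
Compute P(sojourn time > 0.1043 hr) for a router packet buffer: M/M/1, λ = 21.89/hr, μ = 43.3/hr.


W ~ Exponential(μ−λ) for M/M/1.
μ − λ = 43.3 − 21.89 = 21.4100
P(W > t) = e^{−(μ−λ)t} = e^{−2.2331} = 0.107200

Final: 0.107200


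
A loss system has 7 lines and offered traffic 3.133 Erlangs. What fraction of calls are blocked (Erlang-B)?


B(c,a) = (a^c/c!) / Σ_{k=0}^{c} a^k/k!
a^7/7! = 0.587885
Σ terms (k=0..7): 1.00000 + 3.13300 + 4.90784 + 5.12543 + 4.01449 + 2.51548 + 1.31350 + 0.58788 = 22.597623
B = 0.587885/22.597623 = 0.026015

Final: 0.026015


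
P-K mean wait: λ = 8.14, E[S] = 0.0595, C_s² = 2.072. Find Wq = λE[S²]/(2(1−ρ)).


ρ = λ·E[S] = 8.14·0.0595 = 0.4843
E[S²] = E[S]²(1+C_s²) = 0.0595²·(1+2.072) = 0.010876
Wq = λ·E[S²]/(2(1−ρ)) = 8.14·0.010876/(2·0.5157) = 0.08584 hr

Final: 0.08584 hr


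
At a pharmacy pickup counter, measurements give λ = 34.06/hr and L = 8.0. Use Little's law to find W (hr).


W = L/λ = 8.0/34.06 = 0.2349 hr

Final: 0.2349 hr


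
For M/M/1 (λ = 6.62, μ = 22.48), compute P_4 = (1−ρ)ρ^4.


ρ = 6.62/22.48 = 0.2945
P_n = (1−ρ)·ρ^n = (1 − 0.2945)·0.2945^4 = 0.7055·0.007521 = 0.005306

Final: 0.005306


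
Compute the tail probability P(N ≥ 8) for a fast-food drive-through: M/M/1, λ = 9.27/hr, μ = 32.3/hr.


ρ = 9.27/32.3 = 0.2870
P(N ≥ n) = ρ^n = 0.2870^8 = 0.00004603

Final: 0.00004603


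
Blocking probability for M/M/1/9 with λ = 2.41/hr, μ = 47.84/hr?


ρ = λ/μ = 2.41/47.84 = 0.05038
P_K = (1−ρ)ρ^K/(1−ρ^(K+1)) = (0.9496·2.089e-12)/(1 − 1.053e-13)
= 1.984e-12/1.000000 = 1.984e-12

Final: 1.984e-12


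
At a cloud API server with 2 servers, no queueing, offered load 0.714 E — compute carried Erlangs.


B(2,0.714) = 0.129462 (Erlang-B)
Carried load = a(1 − B) = 0.714·(1 − 0.129462) = 0.714·0.870538 = 0.6216 E

Final: 0.6216 Erlangs


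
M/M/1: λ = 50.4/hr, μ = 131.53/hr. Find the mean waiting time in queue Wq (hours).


ρ = 50.4/131.53 = 0.3832
Wq = ρ/(μ−λ) = 0.3832/(131.53 − 50.4) = 0.3832/81.13 = 0.004723 hr

Final: 0.004723 hr


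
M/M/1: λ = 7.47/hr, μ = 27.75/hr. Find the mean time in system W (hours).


W = 1/(μ−λ) = 1/(27.75 − 7.47) = 1/20.28 = 0.04931 hr

Final: 0.04931 hr


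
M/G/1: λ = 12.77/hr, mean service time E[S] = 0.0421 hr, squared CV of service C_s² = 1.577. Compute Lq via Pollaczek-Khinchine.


ρ = λ·E[S] = 12.77·0.0421 = 0.5376
Lq = ρ²(1+C_s²)/(2(1−ρ)) = 0.2890·(1+1.577)/(2·0.4624)
= 0.2890·2.5770/0.9248 = 0.80543

Final: 0.80543


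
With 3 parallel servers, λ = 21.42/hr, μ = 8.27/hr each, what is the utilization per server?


ρ = λ/(cμ) = 21.42/(3·8.27) = 21.42/24.81 = 0.8634

Final: 0.8634


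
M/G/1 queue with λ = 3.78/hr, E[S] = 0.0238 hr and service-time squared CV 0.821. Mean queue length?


ρ = λ·E[S] = 3.78·0.0238 = 0.08996
Lq = ρ²(1+C_s²)/(2(1−ρ)) = 0.008094·(1+0.821)/(2·0.9100)
= 0.008094·1.8210/1.8201 = 0.008098

Final: 0.008098


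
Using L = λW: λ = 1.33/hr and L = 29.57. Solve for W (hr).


W = L/λ = 29.57/1.33 = 22.2331 hr

Final: 22.2331 hr


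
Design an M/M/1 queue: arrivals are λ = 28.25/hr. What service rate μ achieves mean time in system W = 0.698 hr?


W = 1/(μ−λ) ⇒ μ − λ = 1/W = 1/0.698 = 1.4327
μ = λ + 1/W = 28.25 + 1.4327 = 29.6827 per hr

Final: 29.6827 /hr


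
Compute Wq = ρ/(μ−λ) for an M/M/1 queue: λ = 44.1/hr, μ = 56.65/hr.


ρ = 44.1/56.65 = 0.7785
Wq = ρ/(μ−λ) = 0.7785/(56.65 − 44.1) = 0.7785/12.55 = 0.06203 hr

Final: 0.06203 hr


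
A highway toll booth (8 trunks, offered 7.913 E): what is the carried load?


B(8,7.913) = 0.230730 (Erlang-B)
Carried load = a(1 − B) = 7.913·(1 − 0.230730) = 7.913·0.769270 = 6.0872 E

Final: 6.0872 Erlangs


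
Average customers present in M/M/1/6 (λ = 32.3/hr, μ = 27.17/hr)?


ρ = 32.3/27.17 = 1.1888
L = ρ[1 − (K+1)ρ^K + Kρ^(K+1)] / [(1−ρ)(1−ρ^(K+1))]
Numerator: 1.1888·(1 − 7·2.822782 + 6·3.355755) = 1.634681
Denominator: (-0.1888)·(-2.355755) = 0.444793
L = 1.634681/0.444793 = 3.6752

Final: 3.6752


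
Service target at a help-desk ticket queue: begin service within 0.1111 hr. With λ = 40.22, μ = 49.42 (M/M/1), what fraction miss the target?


ρ = 40.22/49.42 = 0.8138
P(Wq > t) = ρ·e^{−(μ−λ)t} = 0.8138·e^{−1.0221}
= 0.8138·0.359831 = 0.292845

Final: 0.292845


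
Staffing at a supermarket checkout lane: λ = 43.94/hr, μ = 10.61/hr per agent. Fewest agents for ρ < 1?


Stability requires cμ > λ ⇔ c > λ/μ.
λ/μ = 43.94/10.61 = 4.1414
Minimum integer c = ⌊4.1414⌋ + 1 = 5
Check: 5·10.61 = 53.05 > 43.94, while 4·10.61 = 42.44 ≤ 43.94

Final: 5 servers


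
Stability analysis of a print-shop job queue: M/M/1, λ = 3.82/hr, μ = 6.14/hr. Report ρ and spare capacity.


Total capacity cμ = 1·6.14 = 6.14/hr
ρ = λ/(cμ) = 3.82/6.14 = 0.6221
Stable ⇔ ρ < 1: YES
Spare capacity = cμ − λ = 6.14 − 3.82 = 2.32/hr

Final: ρ = 0.6221; stable; margin = 2.32/hr


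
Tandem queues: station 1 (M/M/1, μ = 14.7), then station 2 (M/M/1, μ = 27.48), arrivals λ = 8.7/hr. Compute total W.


Each node sees arrival rate λ = 8.7/hr (tandem ⇒ throughput preserved).
W₁ = 1/(μ₁−λ) = 1/(14.7−8.7) = 0.16667 hr
W₂ = 1/(μ₂−λ) = 1/(27.48−8.7) = 0.05325 hr
W_total = W₁ + W₂ = 0.16667 + 0.05325 = 0.21991 hr

Final: 0.21991 hr


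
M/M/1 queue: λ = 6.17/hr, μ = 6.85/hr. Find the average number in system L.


ρ = λ/μ = 6.17/6.85 = 0.9007
L = ρ/(1−ρ) = 0.9007/(1 − 0.9007) = 0.9007/0.09927 = 9.0735

Final: 9.0735


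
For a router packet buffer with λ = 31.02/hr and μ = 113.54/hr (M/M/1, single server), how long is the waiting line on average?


ρ = 31.02/113.54 = 0.2732
Lq = ρ²/(1−ρ) = 0.07464/0.7268 = 0.1027

Final: 0.1027


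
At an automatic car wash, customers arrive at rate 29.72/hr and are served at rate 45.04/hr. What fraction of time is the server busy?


ρ = λ/μ = 29.72/45.04 = 0.6599

Final: 0.6599


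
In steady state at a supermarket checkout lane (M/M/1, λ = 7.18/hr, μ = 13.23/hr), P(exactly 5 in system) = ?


ρ = 7.18/13.23 = 0.5427
P_n = (1−ρ)·ρ^n = (1 − 0.5427)·0.5427^5 = 0.4573·0.047079 = 0.021529

Final: 0.021529


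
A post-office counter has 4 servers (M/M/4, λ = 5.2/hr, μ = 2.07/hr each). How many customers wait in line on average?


a = λ/μ = 2.5121; ρ = a/4 = 0.6280
P₀ = 0.072621
Lq = P₀·a^c·ρ / (c!·(1−ρ)²) = 0.072621·39.82282·0.6280/(24·0.13837)
= 0.54691

Final: 0.54691


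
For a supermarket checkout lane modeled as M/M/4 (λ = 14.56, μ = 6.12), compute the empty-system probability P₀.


a = λ/μ = 14.56/6.12 = 2.3791; ρ = a/c = 0.5948
Σ_{k=0}^{3} a^k/k! (terms k=0..3) = 1.00000 + 2.37908 + 2.83002 + 2.24429 = 8.45340
Tail: a^4/(4!(1−ρ)) = 32.03611/(24·0.4052) = 3.29404
P₀ = 1/(8.45340 + 3.29404) = 1/11.74743 = 0.085125

Final: 0.085125


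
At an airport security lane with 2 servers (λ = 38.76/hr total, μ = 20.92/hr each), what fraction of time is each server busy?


ρ = λ/(cμ) = 38.76/(2·20.92) = 38.76/41.84 = 0.9264

Final: 0.9264


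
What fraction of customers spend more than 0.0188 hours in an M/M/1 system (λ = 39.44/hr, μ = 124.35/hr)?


W ~ Exponential(μ−λ) for M/M/1.
μ − λ = 124.35 − 39.44 = 84.9100
P(W > t) = e^{−(μ−λ)t} = e^{−1.5963} = 0.202643

Final: 0.202643


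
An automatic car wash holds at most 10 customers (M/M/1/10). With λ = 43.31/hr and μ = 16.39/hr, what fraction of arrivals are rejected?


ρ = λ/μ = 43.31/16.39 = 2.6425
P_K = (1−ρ)ρ^K/(1−ρ^(K+1)) = (-1.6425·16599.396607)/(1 − 43863.323188)
= -27263.926581/-43862.323188 = 0.621580

Final: 0.621580


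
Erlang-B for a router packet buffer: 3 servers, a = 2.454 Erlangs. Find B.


B(c,a) = (a^c/c!) / Σ_{k=0}^{c} a^k/k!
a^3/3! = 2.463045
Σ terms (k=0..3): 1.00000 + 2.45400 + 3.01106 + 2.46305 = 8.928103
B = 2.463045/8.928103 = 0.275876

Final: 0.275876


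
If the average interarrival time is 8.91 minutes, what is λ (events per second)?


λ = 1/(interarrival time) in consistent units.
1 second = 0.0166667 min, so λ = 0.0166667/8.91 = 0.001871 per second

Final: 0.001871 /sec


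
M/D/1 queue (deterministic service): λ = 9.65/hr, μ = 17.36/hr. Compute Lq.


ρ = 9.65/17.36 = 0.5559
M/D/1: Lq = ρ²/(2(1−ρ)) = 0.3090/(2·0.4441) = 0.34787

Final: 0.34787


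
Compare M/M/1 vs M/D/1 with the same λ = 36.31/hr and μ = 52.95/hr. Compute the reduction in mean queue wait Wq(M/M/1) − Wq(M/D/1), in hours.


ρ = 36.31/52.95 = 0.6857
Wq(M/M/1) = ρ/(μ−λ) = 0.6857/16.64 = 0.04121 hr
Wq(M/D/1) = ρ/(2(μ−λ)) = 0.02061 hr
Savings = 0.04121 − 0.02061 = 0.02061 hr

Final: 0.02061 hr


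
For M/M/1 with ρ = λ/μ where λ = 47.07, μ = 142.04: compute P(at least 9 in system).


ρ = 47.07/142.04 = 0.3314
P(N ≥ n) = ρ^n = 0.3314^9 = 0.00004819

Final: 0.00004819


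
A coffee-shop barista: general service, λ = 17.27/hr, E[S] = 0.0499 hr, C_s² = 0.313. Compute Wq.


ρ = λ·E[S] = 17.27·0.0499 = 0.8618
E[S²] = E[S]²(1+C_s²) = 0.0499²·(1+0.313) = 0.003269
Wq = λ·E[S²]/(2(1−ρ)) = 17.27·0.003269/(2·0.1382) = 0.20424 hr

Final: 0.20424 hr


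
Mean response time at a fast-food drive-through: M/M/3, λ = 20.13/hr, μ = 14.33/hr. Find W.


a = 1.4047; ρ = 0.4682; P₀ = 0.234729
Lq = P₀·a^c·ρ/(c!(1−ρ)²) = 0.17958
Wq = Lq/λ = 0.17958/20.13 = 0.008921 hr
W = Wq + 1/μ = 0.008921 + 0.06978 = 0.07870 hr

Final: 0.07870 hr


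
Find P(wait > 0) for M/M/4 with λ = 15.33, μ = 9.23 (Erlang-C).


a = λ/μ = 1.6609; ρ = a/4 = 0.4152
P₀ = 0.187057 (from M/M/c formula)
C(c,a) = [a^c/(c!(1−ρ))]·P₀ = [7.60960/(24·0.5848)]·0.187057
= 0.54220·0.187057 = 0.101422

Final: 0.101422


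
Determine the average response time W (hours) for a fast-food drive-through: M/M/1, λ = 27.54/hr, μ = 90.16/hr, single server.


W = 1/(μ−λ) = 1/(90.16 − 27.54) = 1/62.62 = 0.01597 hr

Final: 0.01597 hr


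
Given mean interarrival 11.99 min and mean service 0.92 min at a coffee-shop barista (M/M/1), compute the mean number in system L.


λ = 60/11.99 = 5.0042 /hr
μ = 60/0.92 = 65.2174 /hr
ρ = λ/μ = 5.0042/65.2174 = 0.07673
L = ρ/(1−ρ) = 0.07673/0.9233 = 0.08311

Final: 0.08311


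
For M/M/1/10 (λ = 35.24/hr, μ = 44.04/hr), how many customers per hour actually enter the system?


ρ = 0.8002; P_K = (1−ρ)ρ^10/(1−ρ^11) = 0.023530
λ_eff = λ(1 − P_K) = 35.24·(1 − 0.023530) = 35.24·0.976470 = 34.4108 /hr

Final: 34.4108 /hr


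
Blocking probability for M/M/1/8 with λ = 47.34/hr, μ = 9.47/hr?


ρ = λ/μ = 47.34/9.47 = 4.9989
P_K = (1−ρ)ρ^K/(1−ρ^(K+1)) = (-3.9989·389965.508754)/(1 − 1949415.753371)
= -1559450.244616/-1949414.753371 = 0.799958

Final: 0.799958
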